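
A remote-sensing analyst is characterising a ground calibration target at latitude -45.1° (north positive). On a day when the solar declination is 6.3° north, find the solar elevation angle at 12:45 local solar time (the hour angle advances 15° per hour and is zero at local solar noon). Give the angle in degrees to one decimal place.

Hour angle H = 15° × (12.75 − 12) = 11.25°.
cos θ_z = sin φ sin δ + cos φ cos δ cos H = (-0.7083)(0.1097) + (0.7059)(0.9940)(0.9808) = 0.6105.
θ_z = arccos(0.6105) = 52.37°, so the elevation is 90° − 52.37° = 37.63°.

37.6°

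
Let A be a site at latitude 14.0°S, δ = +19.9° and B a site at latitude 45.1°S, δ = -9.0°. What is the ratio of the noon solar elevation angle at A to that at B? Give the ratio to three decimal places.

1.041

A: 90° − |-14.0 − (19.9)| = 56.10°.
B: 90° − |-45.1 − (-9.0)| = 53.90°.
Ratio A/B = 56.1000 / 53.9000 = 1.0408.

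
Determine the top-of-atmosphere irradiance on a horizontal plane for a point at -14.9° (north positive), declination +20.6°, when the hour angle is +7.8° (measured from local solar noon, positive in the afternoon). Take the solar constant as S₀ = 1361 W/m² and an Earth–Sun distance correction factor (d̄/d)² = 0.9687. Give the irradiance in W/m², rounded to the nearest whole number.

With φ = -14.9°, δ = 20.6°, H = 7.80°: sin φ sin δ = -0.0905, cos φ cos δ cos H = 0.8962, so cos θ_z = 0.8057.
Top-of-atmosphere irradiance = S₀ (d̄/d)² cos θ_z = 1361 × 0.9687 × 0.8057 = 1062.24 W/m².

1062 W/m²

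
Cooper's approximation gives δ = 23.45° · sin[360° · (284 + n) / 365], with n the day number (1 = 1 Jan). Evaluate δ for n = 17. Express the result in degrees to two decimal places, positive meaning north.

-20.92°

360 × (284 + 17) / 365 = 296.877°; sin(296.877°) = -0.8920.
δ = 23.45 × -0.8920 = -20.917° ≈ -20.92°.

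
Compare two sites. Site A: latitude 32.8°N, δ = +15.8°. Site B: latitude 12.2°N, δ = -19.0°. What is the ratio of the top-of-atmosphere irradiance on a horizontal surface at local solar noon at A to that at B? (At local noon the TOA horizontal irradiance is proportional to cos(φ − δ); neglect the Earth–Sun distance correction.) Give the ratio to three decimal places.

A: cos θ_z = cos(32.8° − (15.8°)) = 0.9563.
B: cos θ_z = cos(12.2° − (-19.0°)) = 0.8554.
Ratio A/B = 0.9563 / 0.8554 = 1.1180.

1.118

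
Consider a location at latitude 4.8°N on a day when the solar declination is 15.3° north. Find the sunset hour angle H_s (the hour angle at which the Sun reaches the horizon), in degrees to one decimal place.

91.3°

The sunset hour angle satisfies cos H_s = −tan φ tan δ = -0.0230, giving H_s = 91.32°.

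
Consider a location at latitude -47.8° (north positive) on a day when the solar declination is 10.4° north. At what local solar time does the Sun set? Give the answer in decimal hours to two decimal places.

The sunset hour angle satisfies cos H_s = −tan φ tan δ = 0.2024, giving H_s = 78.32°.
Sunset is at 12 + H_s/15 = 12 + 5.221 = 17.221 h local solar time.

17.22 h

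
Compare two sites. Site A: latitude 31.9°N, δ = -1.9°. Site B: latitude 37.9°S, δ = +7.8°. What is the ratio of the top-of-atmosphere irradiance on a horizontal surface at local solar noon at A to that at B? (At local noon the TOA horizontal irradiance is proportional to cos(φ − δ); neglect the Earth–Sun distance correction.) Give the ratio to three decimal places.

A: cos θ_z = cos(31.9° − (-1.9°)) = 0.8310.
B: cos θ_z = cos(-37.9° − (7.8°)) = 0.6984.
Ratio A/B = 0.8310 / 0.6984 = 1.1899.

1.190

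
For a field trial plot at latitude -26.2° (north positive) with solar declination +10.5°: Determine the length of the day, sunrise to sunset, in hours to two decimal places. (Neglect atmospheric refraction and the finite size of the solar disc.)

11.30 hours

The sunset hour angle satisfies cos H_s = −tan φ tan δ = 0.0912, giving H_s = 84.77°.
Day length = 2 H_s / 15° h⁻¹ = 169.54° / 15 = 11.303 h.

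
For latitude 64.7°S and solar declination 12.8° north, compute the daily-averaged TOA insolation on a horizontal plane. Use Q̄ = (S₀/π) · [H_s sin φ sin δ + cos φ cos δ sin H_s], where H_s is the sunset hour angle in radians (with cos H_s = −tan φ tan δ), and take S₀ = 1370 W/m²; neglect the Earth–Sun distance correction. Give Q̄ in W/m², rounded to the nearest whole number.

66 W/m²

The sunset hour angle satisfies cos H_s = −tan φ tan δ = 0.4806, giving H_s = 61.28°. In radians, H_s = 1.0695.
H_s sin φ sin δ = 1.0695 × -0.9041 × 0.2215 = -0.2142.
cos φ cos δ sin H_s = 0.4274 × 0.9751 × 0.8770 = 0.3655.
Q̄ = (1370/π) × (-0.2142 + 0.3655) = 436.08 × 0.1513 = 65.98 W/m².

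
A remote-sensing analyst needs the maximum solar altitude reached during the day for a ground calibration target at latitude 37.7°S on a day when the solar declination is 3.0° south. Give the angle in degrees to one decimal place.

At local solar noon the hour angle is zero, so the elevation is 90° − |φ − δ| = 90° − |-37.7° − (-3.0°)| = 90° − 34.7° = 55.3°.

55.3°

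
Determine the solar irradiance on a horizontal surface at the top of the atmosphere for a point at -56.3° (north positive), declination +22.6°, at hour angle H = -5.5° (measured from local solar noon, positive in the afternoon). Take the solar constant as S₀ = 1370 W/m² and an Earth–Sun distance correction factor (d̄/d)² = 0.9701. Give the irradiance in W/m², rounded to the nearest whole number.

253 W/m²

With φ = -56.3°, δ = 22.6°, H = -5.50°: sin φ sin δ = -0.3197, cos φ cos δ cos H = 0.5099, so cos θ_z = 0.1902.
Top-of-atmosphere irradiance = S₀ (d̄/d)² cos θ_z = 1370 × 0.9701 × 0.1902 = 252.78 W/m².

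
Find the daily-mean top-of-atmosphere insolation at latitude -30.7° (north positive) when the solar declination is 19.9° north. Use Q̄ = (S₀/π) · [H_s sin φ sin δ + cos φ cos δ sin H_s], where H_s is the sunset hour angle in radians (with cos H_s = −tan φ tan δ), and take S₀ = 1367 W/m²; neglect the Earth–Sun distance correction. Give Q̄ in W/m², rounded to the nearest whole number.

241 W/m²

The sunset hour angle satisfies cos H_s = −tan φ tan δ = 0.2149, giving H_s = 77.59°. In radians, H_s = 1.3542.
H_s sin φ sin δ = 1.3542 × -0.5105 × 0.3404 = -0.2353.
cos φ cos δ sin H_s = 0.8599 × 0.9403 × 0.9766 = 0.7896.
Q̄ = (1367/π) × (-0.2353 + 0.7896) = 435.13 × 0.5543 = 241.19 W/m².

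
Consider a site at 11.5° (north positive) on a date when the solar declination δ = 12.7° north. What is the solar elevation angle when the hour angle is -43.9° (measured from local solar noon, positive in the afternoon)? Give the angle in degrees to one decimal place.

cos θ_z = sin φ sin δ + cos φ cos δ cos H = (0.1994)(0.2198) + (0.9799)(0.9755)(0.7206) = 0.7326.
θ_z = arccos(0.7326) = 42.90°, so the elevation is 90° − 42.90° = 47.10°.

47.1°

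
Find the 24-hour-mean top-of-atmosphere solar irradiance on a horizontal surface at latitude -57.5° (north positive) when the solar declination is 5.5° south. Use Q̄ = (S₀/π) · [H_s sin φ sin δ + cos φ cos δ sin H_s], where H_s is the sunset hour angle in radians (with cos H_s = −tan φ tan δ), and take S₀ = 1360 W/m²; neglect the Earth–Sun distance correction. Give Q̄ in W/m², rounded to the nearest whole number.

289 W/m²

The sunset hour angle satisfies cos H_s = −tan φ tan δ = -0.1511, giving H_s = 98.69°. In radians, H_s = 1.7225.
H_s sin φ sin δ = 1.7225 × -0.8434 × -0.0958 = 0.1392.
cos φ cos δ sin H_s = 0.5373 × 0.9954 × 0.9885 = 0.5287.
Q̄ = (1360/π) × (0.1392 + 0.5287) = 432.90 × 0.6679 = 289.13 W/m².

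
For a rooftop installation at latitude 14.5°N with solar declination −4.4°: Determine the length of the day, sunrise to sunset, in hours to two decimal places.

−tan φ tan δ = −(0.2586)(-0.0769) = 0.0199; H_s = arccos(0.0199) = 88.86°.
Day length = 2 H_s / 15° h⁻¹ = 177.72° / 15 = 11.848 h.

11.85 hours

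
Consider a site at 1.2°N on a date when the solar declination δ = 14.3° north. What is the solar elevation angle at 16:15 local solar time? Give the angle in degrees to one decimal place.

Hour angle H = 15° × (16.25 − 12) = 63.75°.
cos θ_z = sin(1.2°) sin(14.3°) + cos(1.2°) cos(14.3°) cos(63.75°) = 0.0052 + 0.4285 = 0.4337.
θ_z = arccos(0.4337) = 64.30°, so the elevation is 90° − 64.30° = 25.70°.

25.7°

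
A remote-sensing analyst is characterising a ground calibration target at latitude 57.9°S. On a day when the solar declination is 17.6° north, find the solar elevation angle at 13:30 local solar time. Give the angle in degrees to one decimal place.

Hour angle H = 15° × (13.5 − 12) = 22.50°.
cos θ_z = sin(-57.9°) sin(17.6°) + cos(-57.9°) cos(17.6°) cos(22.50°) = -0.2561 + 0.4680 = 0.2119.
θ_z = arccos(0.2119) = 77.77°, so the elevation is 90° − 77.77° = 12.23°.

12.2°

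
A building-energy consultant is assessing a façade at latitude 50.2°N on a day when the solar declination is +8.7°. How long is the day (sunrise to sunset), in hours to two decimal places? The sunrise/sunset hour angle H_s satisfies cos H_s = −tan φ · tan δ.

13.41 hours

cos H_s = −tan(50.2°) · tan(8.7°) = -0.1837, so H_s = arccos(-0.1837) = 100.59°.
Day length = 2 H_s / 15° h⁻¹ = 201.18° / 15 = 13.412 h.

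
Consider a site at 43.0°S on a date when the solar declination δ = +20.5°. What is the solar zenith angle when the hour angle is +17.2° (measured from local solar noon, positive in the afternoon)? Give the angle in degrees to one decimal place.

65.4°

cos θ_z = sin φ sin δ + cos φ cos δ cos H = (-0.6820)(0.3502) + (0.7314)(0.9367)(0.9553) = 0.4156.
θ_z = arccos(0.4156) = 65.44°.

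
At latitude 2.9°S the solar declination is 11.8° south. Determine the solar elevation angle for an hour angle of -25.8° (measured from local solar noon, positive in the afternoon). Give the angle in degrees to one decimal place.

With φ = -2.9°, δ = -11.8°, H = -25.80°: sin φ sin δ = 0.0103, cos φ cos δ cos H = 0.8802, so cos θ_z = 0.8905.
θ_z = arccos(0.8905) = 27.06°, so the elevation is 90° − 27.06° = 62.94°.

62.9°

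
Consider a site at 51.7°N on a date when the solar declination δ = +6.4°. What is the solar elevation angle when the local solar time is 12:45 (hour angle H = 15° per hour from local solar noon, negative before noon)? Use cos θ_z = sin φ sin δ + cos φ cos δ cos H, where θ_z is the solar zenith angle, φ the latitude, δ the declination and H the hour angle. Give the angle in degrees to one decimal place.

Hour angle H = 15° × (12.75 − 12) = 11.25°.
cos θ_z = sin(51.7°) sin(6.4°) + cos(51.7°) cos(6.4°) cos(11.25°) = 0.0875 + 0.6041 = 0.6916.
θ_z = arccos(0.6916) = 46.24°, so the elevation is 90° − 46.24° = 43.76°.

43.8°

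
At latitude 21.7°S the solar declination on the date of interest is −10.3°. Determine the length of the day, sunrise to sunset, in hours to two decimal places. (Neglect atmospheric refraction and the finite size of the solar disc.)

−tan φ tan δ = −(-0.3979)(-0.1817) = -0.0723; H_s = arccos(-0.0723) = 94.15°.
Day length = 2 H_s / 15° h⁻¹ = 188.30° / 15 = 12.553 h.

12.55 hours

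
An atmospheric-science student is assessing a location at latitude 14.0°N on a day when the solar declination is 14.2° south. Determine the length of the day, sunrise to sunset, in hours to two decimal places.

11.52 hours

cos H_s = −tan(14.0°) · tan(-14.2°) = 0.0631, so H_s = arccos(0.0631) = 86.38°.
Day length = 2 H_s / 15° h⁻¹ = 172.76° / 15 = 11.517 h.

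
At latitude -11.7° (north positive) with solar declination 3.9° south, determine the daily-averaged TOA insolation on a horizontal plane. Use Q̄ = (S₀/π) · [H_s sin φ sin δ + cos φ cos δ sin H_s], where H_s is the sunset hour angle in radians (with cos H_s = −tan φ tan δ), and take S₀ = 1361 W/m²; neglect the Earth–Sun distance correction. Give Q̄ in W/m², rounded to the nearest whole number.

433 W/m²

cos H_s = −tan(-11.7°) · tan(-3.9°) = -0.0141, so H_s = arccos(-0.0141) = 90.81°. In radians, H_s = 1.5849.
H_s sin φ sin δ = 1.5849 × -0.2028 × -0.0680 = 0.0219.
cos φ cos δ sin H_s = 0.9792 × 0.9977 × 0.9999 = 0.9769.
Q̄ = (1361/π) × (0.0219 + 0.9769) = 433.22 × 0.9988 = 432.70 W/m².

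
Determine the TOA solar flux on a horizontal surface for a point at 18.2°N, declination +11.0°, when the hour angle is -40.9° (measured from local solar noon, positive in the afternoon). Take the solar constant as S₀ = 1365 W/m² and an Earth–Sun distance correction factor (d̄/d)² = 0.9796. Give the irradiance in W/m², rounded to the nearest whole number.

cos θ_z = sin(18.2°) sin(11.0°) + cos(18.2°) cos(11.0°) cos(-40.90°) = 0.0596 + 0.7048 = 0.7644.
Top-of-atmosphere irradiance = S₀ (d̄/d)² cos θ_z = 1365 × 0.9796 × 0.7644 = 1022.12 W/m².

1022 W/m²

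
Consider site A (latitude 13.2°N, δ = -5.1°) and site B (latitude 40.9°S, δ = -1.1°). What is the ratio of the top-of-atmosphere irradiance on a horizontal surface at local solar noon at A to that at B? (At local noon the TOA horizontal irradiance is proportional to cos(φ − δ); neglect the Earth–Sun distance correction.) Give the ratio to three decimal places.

1.236

A: cos θ_z = cos(13.2° − (-5.1°)) = 0.9494.
B: cos θ_z = cos(-40.9° − (-1.1°)) = 0.7683.
Ratio A/B = 0.9494 / 0.7683 = 1.2357.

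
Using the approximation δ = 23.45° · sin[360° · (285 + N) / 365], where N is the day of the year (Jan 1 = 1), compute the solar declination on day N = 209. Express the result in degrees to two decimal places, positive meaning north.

+18.67°

360 × (285 + 209) / 365 = 487.233°; sin(487.233°) = 0.7962.
δ = 23.45 × 0.7962 = 18.671° ≈ +18.67°.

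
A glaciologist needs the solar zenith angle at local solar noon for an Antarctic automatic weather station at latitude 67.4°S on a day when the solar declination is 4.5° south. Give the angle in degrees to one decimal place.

62.9°

At local solar noon the hour angle is zero, so the zenith angle is |φ − δ| = |-67.4° − (-4.5°)| = 62.9°.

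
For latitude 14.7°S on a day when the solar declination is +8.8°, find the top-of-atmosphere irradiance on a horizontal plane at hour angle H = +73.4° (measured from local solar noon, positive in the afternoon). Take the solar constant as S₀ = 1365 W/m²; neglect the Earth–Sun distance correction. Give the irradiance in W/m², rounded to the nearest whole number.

cos θ_z = sin(-14.7°) sin(8.8°) + cos(-14.7°) cos(8.8°) cos(73.40°) = -0.0388 + 0.2731 = 0.2343.
Top-of-atmosphere irradiance = S₀ cos θ_z = 1365 × 0.2343 = 319.82 W/m².

320 W/m²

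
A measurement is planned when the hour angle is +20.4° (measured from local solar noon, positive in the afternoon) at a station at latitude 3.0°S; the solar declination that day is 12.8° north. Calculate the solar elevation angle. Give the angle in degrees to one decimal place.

cos θ_z = sin(-3.0°) sin(12.8°) + cos(-3.0°) cos(12.8°) cos(20.40°) = -0.0116 + 0.9127 = 0.9011.
θ_z = arccos(0.9011) = 25.70°, so the elevation is 90° − 25.70° = 64.30°.

64.3°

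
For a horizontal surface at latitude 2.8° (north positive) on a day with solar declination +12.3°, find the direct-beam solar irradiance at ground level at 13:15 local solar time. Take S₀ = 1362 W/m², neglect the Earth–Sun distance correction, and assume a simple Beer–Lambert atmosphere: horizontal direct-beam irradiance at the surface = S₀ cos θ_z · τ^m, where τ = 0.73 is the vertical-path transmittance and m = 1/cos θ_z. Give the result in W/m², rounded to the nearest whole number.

Hour angle H = 15° × (13.25 − 12) = 18.75°.
With φ = 2.8°, δ = 12.3°, H = 18.75°: sin φ sin δ = 0.0104, cos φ cos δ cos H = 0.9241, so cos θ_z = 0.9345.
Air mass m = 1/cos θ_z = 1/0.9345 = 1.070; τ^m = 0.73^1.070 = 0.7141.
Surface direct beam = 1362 × 0.9345 × 0.7141 = 908.90 W/m².

909 W/m²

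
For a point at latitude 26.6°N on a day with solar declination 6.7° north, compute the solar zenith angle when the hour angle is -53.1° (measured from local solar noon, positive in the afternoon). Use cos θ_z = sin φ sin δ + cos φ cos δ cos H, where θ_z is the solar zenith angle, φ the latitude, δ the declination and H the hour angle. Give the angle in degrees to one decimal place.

cos θ_z = sin φ sin δ + cos φ cos δ cos H = (0.4478)(0.1167) + (0.8942)(0.9932)(0.6004) = 0.5855.
θ_z = arccos(0.5855) = 54.16°.

54.2°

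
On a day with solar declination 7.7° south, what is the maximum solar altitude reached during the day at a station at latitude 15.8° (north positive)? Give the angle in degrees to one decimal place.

66.5°

At local solar noon the hour angle is zero, so the elevation is 90° − |φ − δ| = 90° − |15.8° − (-7.7°)| = 90° − 23.5° = 66.5°.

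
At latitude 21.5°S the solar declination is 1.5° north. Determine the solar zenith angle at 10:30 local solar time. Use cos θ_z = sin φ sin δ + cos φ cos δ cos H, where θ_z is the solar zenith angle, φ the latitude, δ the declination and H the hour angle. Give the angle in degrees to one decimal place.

Hour angle H = 15° × (10.5 − 12) = -22.50°.
With φ = -21.5°, δ = 1.5°, H = -22.50°: sin φ sin δ = -0.0096, cos φ cos δ cos H = 0.8593, so cos θ_z = 0.8497.
θ_z = arccos(0.8497) = 31.82°.

31.8°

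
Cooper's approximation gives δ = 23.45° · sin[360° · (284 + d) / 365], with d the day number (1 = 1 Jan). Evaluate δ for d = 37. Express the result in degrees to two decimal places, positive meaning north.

360 × (284 + 37) / 365 = 316.603°; sin(316.603°) = -0.6870.
δ = 23.45 × -0.6870 = -16.110° ≈ -16.11°.

-16.11°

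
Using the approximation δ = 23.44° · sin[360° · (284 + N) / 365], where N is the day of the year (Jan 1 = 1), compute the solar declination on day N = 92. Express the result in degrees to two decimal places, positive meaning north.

+4.41°

360 × (284 + 92) / 365 = 370.849°; sin(370.849°) = 0.1882.
δ = 23.44 × 0.1882 = 4.411° ≈ +4.41°.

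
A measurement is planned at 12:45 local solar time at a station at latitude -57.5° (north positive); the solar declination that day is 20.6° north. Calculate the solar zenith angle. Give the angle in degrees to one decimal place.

Hour angle H = 15° × (12.75 − 12) = 11.25°.
With φ = -57.5°, δ = 20.6°, H = 11.25°: sin φ sin δ = -0.2967, cos φ cos δ cos H = 0.4933, so cos θ_z = 0.1966.
θ_z = arccos(0.1966) = 78.66°.

78.7°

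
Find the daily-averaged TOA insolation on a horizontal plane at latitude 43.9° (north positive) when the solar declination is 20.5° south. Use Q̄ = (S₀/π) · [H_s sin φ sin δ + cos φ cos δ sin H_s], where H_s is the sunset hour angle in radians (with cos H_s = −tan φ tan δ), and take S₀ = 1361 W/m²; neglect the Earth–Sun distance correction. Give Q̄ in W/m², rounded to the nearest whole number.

The sunset hour angle satisfies cos H_s = −tan φ tan δ = 0.3598, giving H_s = 68.91°. In radians, H_s = 1.2027.
H_s sin φ sin δ = 1.2027 × 0.6934 × -0.3502 = -0.2921.
cos φ cos δ sin H_s = 0.7206 × 0.9367 × 0.9330 = 0.6298.
Q̄ = (1361/π) × (-0.2921 + 0.6298) = 433.22 × 0.3377 = 146.30 W/m².

146 W/m²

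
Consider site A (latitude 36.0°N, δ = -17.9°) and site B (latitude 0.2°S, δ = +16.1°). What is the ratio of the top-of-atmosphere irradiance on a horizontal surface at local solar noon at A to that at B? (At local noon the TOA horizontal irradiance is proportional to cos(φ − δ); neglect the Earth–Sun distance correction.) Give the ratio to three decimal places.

0.614

A: cos θ_z = cos(36.0° − (-17.9°)) = 0.5892.
B: cos θ_z = cos(-0.2° − (16.1°)) = 0.9598.
Ratio A/B = 0.5892 / 0.9598 = 0.6139.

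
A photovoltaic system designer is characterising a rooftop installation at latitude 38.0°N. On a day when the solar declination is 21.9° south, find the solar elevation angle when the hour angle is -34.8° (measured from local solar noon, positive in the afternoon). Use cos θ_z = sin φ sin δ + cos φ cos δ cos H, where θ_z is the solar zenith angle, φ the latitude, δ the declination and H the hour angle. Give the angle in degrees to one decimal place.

21.8°

With φ = 38.0°, δ = -21.9°, H = -34.80°: sin φ sin δ = -0.2296, cos φ cos δ cos H = 0.6004, so cos θ_z = 0.3708.
θ_z = arccos(0.3708) = 68.24°, so the elevation is 90° − 68.24° = 21.76°.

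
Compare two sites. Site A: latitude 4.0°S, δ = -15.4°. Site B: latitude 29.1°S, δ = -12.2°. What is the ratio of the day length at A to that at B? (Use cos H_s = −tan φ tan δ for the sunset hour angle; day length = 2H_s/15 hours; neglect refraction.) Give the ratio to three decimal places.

0.940

A: H_s = arccos(−tan -4.0° · tan -15.4°) = 91.10°, so 2H_s/15 = 12.1467 h.
B: H_s = arccos(−tan -29.1° · tan -12.2°) = 96.91°, so 2H_s/15 = 12.9213 h.
Ratio A/B = 12.1467 / 12.9213 = 0.9401.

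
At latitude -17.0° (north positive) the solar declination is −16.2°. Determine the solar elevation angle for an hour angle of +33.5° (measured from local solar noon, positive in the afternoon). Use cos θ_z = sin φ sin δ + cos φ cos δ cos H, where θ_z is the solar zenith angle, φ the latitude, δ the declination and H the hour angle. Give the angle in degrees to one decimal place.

cos θ_z = sin φ sin δ + cos φ cos δ cos H = (-0.2924)(-0.2790) + (0.9563)(0.9603)(0.8339) = 0.8474.
θ_z = arccos(0.8474) = 32.07°, so the elevation is 90° − 32.07° = 57.93°.

57.9°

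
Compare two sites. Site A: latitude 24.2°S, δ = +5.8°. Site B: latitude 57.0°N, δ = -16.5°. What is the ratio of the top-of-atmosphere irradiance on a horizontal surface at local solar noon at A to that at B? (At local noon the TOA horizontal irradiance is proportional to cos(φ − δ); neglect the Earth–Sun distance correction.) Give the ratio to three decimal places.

3.049

A: cos θ_z = cos(-24.2° − (5.8°)) = 0.8660.
B: cos θ_z = cos(57.0° − (-16.5°)) = 0.2840.
Ratio A/B = 0.8660 / 0.2840 = 3.0493.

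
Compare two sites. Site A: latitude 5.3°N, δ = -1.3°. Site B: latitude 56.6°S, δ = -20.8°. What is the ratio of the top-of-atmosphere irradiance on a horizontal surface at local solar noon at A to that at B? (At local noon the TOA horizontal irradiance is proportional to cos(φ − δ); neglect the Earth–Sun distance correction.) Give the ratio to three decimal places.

1.225

A: cos θ_z = cos(5.3° − (-1.3°)) = 0.9934.
B: cos θ_z = cos(-56.6° − (-20.8°)) = 0.8111.
Ratio A/B = 0.9934 / 0.8111 = 1.2248.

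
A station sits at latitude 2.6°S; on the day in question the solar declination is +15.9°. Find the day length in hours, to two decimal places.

11.90 hours

−tan φ tan δ = −(-0.0454)(0.2849) = 0.0129; H_s = arccos(0.0129) = 89.26°.
Day length = 2 H_s / 15° h⁻¹ = 178.52° / 15 = 11.901 h.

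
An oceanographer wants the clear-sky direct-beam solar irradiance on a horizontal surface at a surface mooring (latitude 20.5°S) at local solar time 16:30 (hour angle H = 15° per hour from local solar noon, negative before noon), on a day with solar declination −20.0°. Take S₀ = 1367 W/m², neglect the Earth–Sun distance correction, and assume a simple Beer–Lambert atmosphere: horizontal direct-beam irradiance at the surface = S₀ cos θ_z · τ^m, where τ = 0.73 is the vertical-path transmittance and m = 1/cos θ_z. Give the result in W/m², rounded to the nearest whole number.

Hour angle H = 15° × (16.5 − 12) = 67.50°.
cos θ_z = sin(-20.5°) sin(-20.0°) + cos(-20.5°) cos(-20.0°) cos(67.50°) = 0.1198 + 0.3368 = 0.4566.
Air mass m = 1/cos θ_z = 1/0.4566 = 2.190; τ^m = 0.73^2.190 = 0.5020.
Surface direct beam = 1367 × 0.4566 × 0.5020 = 313.33 W/m².

313 W/m²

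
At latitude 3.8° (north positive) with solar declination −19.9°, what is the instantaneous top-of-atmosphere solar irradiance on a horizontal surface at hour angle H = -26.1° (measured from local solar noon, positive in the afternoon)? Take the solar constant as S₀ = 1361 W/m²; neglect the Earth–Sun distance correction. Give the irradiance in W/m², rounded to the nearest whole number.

1116 W/m²

cos θ_z = sin φ sin δ + cos φ cos δ cos H = (0.0663)(-0.3404) + (0.9978)(0.9403)(0.8980) = 0.8200.
Top-of-atmosphere irradiance = S₀ cos θ_z = 1361 × 0.8200 = 1116.02 W/m².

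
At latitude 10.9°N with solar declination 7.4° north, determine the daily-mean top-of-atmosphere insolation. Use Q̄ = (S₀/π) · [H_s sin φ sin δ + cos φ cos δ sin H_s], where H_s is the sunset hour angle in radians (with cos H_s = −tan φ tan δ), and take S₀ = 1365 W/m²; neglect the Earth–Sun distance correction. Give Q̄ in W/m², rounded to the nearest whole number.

The sunset hour angle satisfies cos H_s = −tan φ tan δ = -0.0250, giving H_s = 91.43°. In radians, H_s = 1.5958.
H_s sin φ sin δ = 1.5958 × 0.1891 × 0.1288 = 0.0389.
cos φ cos δ sin H_s = 0.9820 × 0.9917 × 0.9997 = 0.9736.
Q̄ = (1365/π) × (0.0389 + 0.9736) = 434.49 × 1.0125 = 439.92 W/m².

440 W/m²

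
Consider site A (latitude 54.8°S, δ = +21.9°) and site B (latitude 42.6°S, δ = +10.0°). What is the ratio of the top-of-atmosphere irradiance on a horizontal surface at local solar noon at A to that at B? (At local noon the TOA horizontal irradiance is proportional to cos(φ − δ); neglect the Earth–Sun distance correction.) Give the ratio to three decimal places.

0.379

A: cos θ_z = cos(-54.8° − (21.9°)) = 0.2300.
B: cos θ_z = cos(-42.6° − (10.0°)) = 0.6074.
Ratio A/B = 0.2300 / 0.6074 = 0.3787.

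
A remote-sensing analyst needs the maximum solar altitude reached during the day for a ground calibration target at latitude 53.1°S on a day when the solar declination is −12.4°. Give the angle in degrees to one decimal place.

49.3°

At local solar noon the hour angle is zero, so the elevation is 90° − |φ − δ| = 90° − |-53.1° − (-12.4°)| = 90° − 40.7° = 49.3°.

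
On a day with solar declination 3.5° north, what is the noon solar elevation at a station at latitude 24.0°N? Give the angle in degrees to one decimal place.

At local solar noon the hour angle is zero, so the elevation is 90° − |φ − δ| = 90° − |24.0° − (3.5°)| = 90° − 20.5° = 69.5°.

69.5°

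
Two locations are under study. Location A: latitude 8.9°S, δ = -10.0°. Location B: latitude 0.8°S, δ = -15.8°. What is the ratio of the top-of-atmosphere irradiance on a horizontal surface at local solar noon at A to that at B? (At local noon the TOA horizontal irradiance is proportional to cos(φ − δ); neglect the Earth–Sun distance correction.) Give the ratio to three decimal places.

A: cos θ_z = cos(-8.9° − (-10.0°)) = 0.9998.
B: cos θ_z = cos(-0.8° − (-15.8°)) = 0.9659.
Ratio A/B = 0.9998 / 0.9659 = 1.0351.

1.035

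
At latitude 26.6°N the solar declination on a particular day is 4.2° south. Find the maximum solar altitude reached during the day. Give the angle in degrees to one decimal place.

59.2°

At local solar noon the hour angle is zero, so the elevation is 90° − |φ − δ| = 90° − |26.6° − (-4.2°)| = 90° − 30.8° = 59.2°.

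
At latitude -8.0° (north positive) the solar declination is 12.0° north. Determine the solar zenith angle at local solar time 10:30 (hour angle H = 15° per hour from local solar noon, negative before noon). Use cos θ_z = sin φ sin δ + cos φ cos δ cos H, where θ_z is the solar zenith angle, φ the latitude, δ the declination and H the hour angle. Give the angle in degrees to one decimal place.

Hour angle H = 15° × (10.5 − 12) = -22.50°.
cos θ_z = sin(-8.0°) sin(12.0°) + cos(-8.0°) cos(12.0°) cos(-22.50°) = -0.0289 + 0.8949 = 0.8660.
θ_z = arccos(0.8660) = 30.00°.

30.0°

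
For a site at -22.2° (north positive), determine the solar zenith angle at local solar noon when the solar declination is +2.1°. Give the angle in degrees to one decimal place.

At local solar noon the hour angle is zero, so the zenith angle is |φ − δ| = |-22.2° − (2.1°)| = 24.3°.

24.3°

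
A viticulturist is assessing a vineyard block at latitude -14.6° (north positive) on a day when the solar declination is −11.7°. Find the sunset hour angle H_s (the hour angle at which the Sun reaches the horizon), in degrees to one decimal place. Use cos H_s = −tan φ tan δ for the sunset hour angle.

93.1°

cos H_s = −tan(-14.6°) · tan(-11.7°) = -0.0539, so H_s = arccos(-0.0539) = 93.09°.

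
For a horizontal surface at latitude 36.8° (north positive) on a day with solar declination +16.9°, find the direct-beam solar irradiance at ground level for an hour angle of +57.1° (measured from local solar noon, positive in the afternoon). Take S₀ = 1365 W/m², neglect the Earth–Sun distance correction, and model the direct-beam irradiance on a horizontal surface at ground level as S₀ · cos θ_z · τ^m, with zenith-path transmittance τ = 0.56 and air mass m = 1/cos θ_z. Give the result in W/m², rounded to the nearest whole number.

302 W/m²

With φ = 36.8°, δ = 16.9°, H = 57.10°: sin φ sin δ = 0.1741, cos φ cos δ cos H = 0.4162, so cos θ_z = 0.5903.
Air mass m = 1/cos θ_z = 1/0.5903 = 1.694; τ^m = 0.56^1.694 = 0.3745.
Surface direct beam = 1365 × 0.5903 × 0.3745 = 301.76 W/m².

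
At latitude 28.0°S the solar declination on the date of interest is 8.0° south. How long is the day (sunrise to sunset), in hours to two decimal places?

12.57 hours

−tan φ tan δ = −(-0.5317)(-0.1405) = -0.0747; H_s = arccos(-0.0747) = 94.28°.
Day length = 2 H_s / 15° h⁻¹ = 188.56° / 15 = 12.571 h.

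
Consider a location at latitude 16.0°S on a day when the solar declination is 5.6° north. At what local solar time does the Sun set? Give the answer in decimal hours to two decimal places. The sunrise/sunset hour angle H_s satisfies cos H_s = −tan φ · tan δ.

17.89 h

cos H_s = −tan(-16.0°) · tan(5.6°) = 0.0281, so H_s = arccos(0.0281) = 88.39°.
Sunset is at 12 + H_s/15 = 12 + 5.893 = 17.893 h local solar time.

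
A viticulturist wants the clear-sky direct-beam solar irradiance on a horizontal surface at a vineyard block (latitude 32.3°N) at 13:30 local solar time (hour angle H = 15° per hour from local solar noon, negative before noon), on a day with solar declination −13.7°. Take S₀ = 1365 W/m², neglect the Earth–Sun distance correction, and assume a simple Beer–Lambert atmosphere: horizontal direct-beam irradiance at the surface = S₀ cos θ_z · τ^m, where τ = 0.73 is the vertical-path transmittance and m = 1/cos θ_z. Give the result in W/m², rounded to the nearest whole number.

524 W/m²

Hour angle H = 15° × (13.5 − 12) = 22.50°.
cos θ_z = sin(32.3°) sin(-13.7°) + cos(32.3°) cos(-13.7°) cos(22.50°) = -0.1266 + 0.7587 = 0.6321.
Air mass m = 1/cos θ_z = 1/0.6321 = 1.582; τ^m = 0.73^1.582 = 0.6078.
Surface direct beam = 1365 × 0.6321 × 0.6078 = 524.42 W/m².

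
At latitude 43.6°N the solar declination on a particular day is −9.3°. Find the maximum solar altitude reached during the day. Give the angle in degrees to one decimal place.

37.1°

At local solar noon the hour angle is zero, so the elevation is 90° − |φ − δ| = 90° − |43.6° − (-9.3°)| = 90° − 52.9° = 37.1°.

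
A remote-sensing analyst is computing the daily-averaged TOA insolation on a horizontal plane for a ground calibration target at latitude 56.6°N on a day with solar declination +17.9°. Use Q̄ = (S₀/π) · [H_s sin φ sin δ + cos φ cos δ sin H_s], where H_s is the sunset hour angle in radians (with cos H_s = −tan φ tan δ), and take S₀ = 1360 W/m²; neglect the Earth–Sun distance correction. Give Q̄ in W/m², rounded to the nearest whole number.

429 W/m²

The sunset hour angle satisfies cos H_s = −tan φ tan δ = -0.4898, giving H_s = 119.33°. In radians, H_s = 2.0827.
H_s sin φ sin δ = 2.0827 × 0.8348 × 0.3074 = 0.5345.
cos φ cos δ sin H_s = 0.5505 × 0.9516 × 0.8718 = 0.4567.
Q̄ = (1360/π) × (0.5345 + 0.4567) = 432.90 × 0.9912 = 429.09 W/m².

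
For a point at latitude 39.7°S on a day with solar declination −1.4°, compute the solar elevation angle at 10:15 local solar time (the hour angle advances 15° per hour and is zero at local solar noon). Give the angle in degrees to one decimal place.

44.9°

Hour angle H = 15° × (10.25 − 12) = -26.25°.
cos θ_z = sin φ sin δ + cos φ cos δ cos H = (-0.6388)(-0.0244) + (0.7694)(0.9997)(0.8969) = 0.7055.
θ_z = arccos(0.7055) = 45.13°, so the elevation is 90° − 45.13° = 44.87°.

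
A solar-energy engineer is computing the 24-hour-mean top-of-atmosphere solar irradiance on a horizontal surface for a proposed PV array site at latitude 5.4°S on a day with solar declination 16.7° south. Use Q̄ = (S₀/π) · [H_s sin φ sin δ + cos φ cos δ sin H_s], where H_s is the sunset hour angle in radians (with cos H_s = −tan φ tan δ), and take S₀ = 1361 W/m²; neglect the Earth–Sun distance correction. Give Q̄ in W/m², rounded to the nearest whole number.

432 W/m²

−tan φ tan δ = −(-0.0945)(-0.3000) = -0.0284; H_s = arccos(-0.0284) = 91.63°. In radians, H_s = 1.5992.
H_s sin φ sin δ = 1.5992 × -0.0941 × -0.2874 = 0.0432.
cos φ cos δ sin H_s = 0.9956 × 0.9578 × 0.9996 = 0.9532.
Q̄ = (1361/π) × (0.0432 + 0.9532) = 433.22 × 0.9964 = 431.66 W/m².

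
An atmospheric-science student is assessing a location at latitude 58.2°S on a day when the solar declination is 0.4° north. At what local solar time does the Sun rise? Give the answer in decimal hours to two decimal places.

6.04 h

cos H_s = −tan(-58.2°) · tan(0.4°) = 0.0113, so H_s = arccos(0.0113) = 89.35°.
Sunrise is at 12 − H_s/15 = 12 − 5.957 = 6.043 h local solar time.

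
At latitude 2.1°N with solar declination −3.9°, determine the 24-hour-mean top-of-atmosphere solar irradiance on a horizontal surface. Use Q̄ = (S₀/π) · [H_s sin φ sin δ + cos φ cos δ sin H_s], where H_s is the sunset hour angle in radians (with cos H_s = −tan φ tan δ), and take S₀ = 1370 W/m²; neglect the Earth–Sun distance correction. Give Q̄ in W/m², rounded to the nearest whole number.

433 W/m²

The sunset hour angle satisfies cos H_s = −tan φ tan δ = 0.0025, giving H_s = 89.86°. In radians, H_s = 1.5684.
H_s sin φ sin δ = 1.5684 × 0.0366 × -0.0680 = -0.0039.
cos φ cos δ sin H_s = 0.9993 × 0.9977 × 1.0000 = 0.9970.
Q̄ = (1370/π) × (-0.0039 + 0.9970) = 436.08 × 0.9931 = 433.07 W/m².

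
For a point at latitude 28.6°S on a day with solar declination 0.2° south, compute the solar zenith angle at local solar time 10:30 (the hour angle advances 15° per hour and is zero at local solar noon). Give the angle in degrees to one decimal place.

35.6°

Hour angle H = 15° × (10.5 − 12) = -22.50°.
cos θ_z = sin(-28.6°) sin(-0.2°) + cos(-28.6°) cos(-0.2°) cos(-22.50°) = 0.0017 + 0.8111 = 0.8128.
θ_z = arccos(0.8128) = 35.63°.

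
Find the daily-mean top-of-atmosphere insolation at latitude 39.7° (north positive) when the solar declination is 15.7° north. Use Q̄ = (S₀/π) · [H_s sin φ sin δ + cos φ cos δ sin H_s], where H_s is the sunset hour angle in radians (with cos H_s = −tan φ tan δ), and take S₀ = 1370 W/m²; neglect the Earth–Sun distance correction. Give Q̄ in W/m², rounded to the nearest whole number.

450 W/m²

The sunset hour angle satisfies cos H_s = −tan φ tan δ = -0.2334, giving H_s = 103.50°. In radians, H_s = 1.8064.
H_s sin φ sin δ = 1.8064 × 0.6388 × 0.2706 = 0.3123.
cos φ cos δ sin H_s = 0.7694 × 0.9627 × 0.9724 = 0.7203.
Q̄ = (1370/π) × (0.3123 + 0.7203) = 436.08 × 1.0326 = 450.30 W/m².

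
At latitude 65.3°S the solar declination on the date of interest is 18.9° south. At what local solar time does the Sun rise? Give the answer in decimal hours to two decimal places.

cos H_s = −tan(-65.3°) · tan(-18.9°) = -0.7444, so H_s = arccos(-0.7444) = 138.11°.
Sunrise is at 12 − H_s/15 = 12 − 9.207 = 2.793 h local solar time.

2.79 h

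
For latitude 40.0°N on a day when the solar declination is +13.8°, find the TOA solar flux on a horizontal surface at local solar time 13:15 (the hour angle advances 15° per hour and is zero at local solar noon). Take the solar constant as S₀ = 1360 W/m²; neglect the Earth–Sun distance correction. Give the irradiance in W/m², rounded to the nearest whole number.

1167 W/m²

Hour angle H = 15° × (13.25 − 12) = 18.75°.
With φ = 40.0°, δ = 13.8°, H = 18.75°: sin φ sin δ = 0.1533, cos φ cos δ cos H = 0.7045, so cos θ_z = 0.8578.
Top-of-atmosphere irradiance = S₀ cos θ_z = 1360 × 0.8578 = 1166.61 W/m².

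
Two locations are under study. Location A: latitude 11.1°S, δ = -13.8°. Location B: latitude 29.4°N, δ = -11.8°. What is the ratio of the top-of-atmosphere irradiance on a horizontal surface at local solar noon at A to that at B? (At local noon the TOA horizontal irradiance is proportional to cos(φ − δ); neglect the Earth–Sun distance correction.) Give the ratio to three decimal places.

A: cos θ_z = cos(-11.1° − (-13.8°)) = 0.9989.
B: cos θ_z = cos(29.4° − (-11.8°)) = 0.7524.
Ratio A/B = 0.9989 / 0.7524 = 1.3276.

1.328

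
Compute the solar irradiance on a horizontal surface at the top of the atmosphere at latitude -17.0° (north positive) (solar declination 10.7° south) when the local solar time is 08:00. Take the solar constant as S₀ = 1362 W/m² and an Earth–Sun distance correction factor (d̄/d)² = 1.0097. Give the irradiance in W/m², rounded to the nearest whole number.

721 W/m²

Hour angle H = 15° × (8 − 12) = -60.00°.
With φ = -17.0°, δ = -10.7°, H = -60.00°: sin φ sin δ = 0.0543, cos φ cos δ cos H = 0.4698, so cos θ_z = 0.5241.
Top-of-atmosphere irradiance = S₀ (d̄/d)² cos θ_z = 1362 × 1.0097 × 0.5241 = 720.75 W/m².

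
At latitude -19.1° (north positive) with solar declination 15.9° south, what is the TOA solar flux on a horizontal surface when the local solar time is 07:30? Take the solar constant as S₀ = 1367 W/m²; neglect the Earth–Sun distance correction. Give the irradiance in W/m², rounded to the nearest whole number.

598 W/m²

Hour angle H = 15° × (7.5 − 12) = -67.50°.
cos θ_z = sin φ sin δ + cos φ cos δ cos H = (-0.3272)(-0.2740) + (0.9449)(0.9617)(0.3827) = 0.4374.
Top-of-atmosphere irradiance = S₀ cos θ_z = 1367 × 0.4374 = 597.93 W/m².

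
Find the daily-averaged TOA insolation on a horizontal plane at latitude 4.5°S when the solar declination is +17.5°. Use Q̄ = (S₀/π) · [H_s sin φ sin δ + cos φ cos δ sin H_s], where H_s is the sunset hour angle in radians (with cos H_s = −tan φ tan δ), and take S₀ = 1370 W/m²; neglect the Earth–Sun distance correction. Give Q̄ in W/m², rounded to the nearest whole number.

399 W/m²

−tan φ tan δ = −(-0.0787)(0.3153) = 0.0248; H_s = arccos(0.0248) = 88.58°. In radians, H_s = 1.5460.
H_s sin φ sin δ = 1.5460 × -0.0785 × 0.3007 = -0.0365.
cos φ cos δ sin H_s = 0.9969 × 0.9537 × 0.9997 = 0.9505.
Q̄ = (1370/π) × (-0.0365 + 0.9505) = 436.08 × 0.9140 = 398.58 W/m².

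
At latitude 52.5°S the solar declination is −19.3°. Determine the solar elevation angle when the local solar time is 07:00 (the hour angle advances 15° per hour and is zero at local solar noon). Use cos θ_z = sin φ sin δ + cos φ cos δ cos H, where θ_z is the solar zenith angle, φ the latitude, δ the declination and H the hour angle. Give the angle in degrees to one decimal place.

Hour angle H = 15° × (7 − 12) = -75.00°.
cos θ_z = sin(-52.5°) sin(-19.3°) + cos(-52.5°) cos(-19.3°) cos(-75.00°) = 0.2622 + 0.1487 = 0.4109.
θ_z = arccos(0.4109) = 65.74°, so the elevation is 90° − 65.74° = 24.26°.

24.3°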